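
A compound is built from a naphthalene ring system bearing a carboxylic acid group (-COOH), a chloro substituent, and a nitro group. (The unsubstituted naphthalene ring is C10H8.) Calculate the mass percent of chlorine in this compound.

Atom tally by fragment:
  naphthalene ring system core → C:10 H:8
  (− 3 ring H displaced by substituents)
  + COOH → C:1 H:1 O:2
  + Cl → Cl:1
  + NO2 → N:1 O:2
Element totals:
  C: 11
  H: 6
  Cl: 1
  N: 1
  O: 4
Molecular formula: C11H6ClNO4.
Molar mass = 251.622 g/mol.
Mass from Cl: 1 × 35.45 = 35.450 g/mol.
%Cl = 35.450 / 251.622 × 100 = 14.09%.

14.09%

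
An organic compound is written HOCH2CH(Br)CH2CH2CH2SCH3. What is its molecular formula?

Atom tally by fragment:
  HOCH2 → C:1 H:3 O:1
  CH(Br) → C:1 H:1 Br:1
  CH2 → C:1 H:2
  CH2 → C:1 H:2
  CH2SCH3 → C:2 H:5 S:1
Element totals:
  C: 6
  H: 13
  Br: 1
  O: 1
  S: 1

C6H13BrOS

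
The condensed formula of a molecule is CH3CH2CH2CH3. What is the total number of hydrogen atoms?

Atom tally by fragment:
  CH3 → C:1 H:3
  CH2 → C:1 H:2
  CH2 → C:1 H:2
  CH3 → C:1 H:3
Element totals:
  C: 4
  H: 10

10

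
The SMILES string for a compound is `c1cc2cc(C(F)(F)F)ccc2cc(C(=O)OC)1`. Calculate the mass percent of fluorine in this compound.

22.42%

Atom tally by fragment:
  naphthalene ring system core → C:10 H:8
  (− 2 ring H displaced by substituents)
  + CF3 → C:1 F:3
  + COOCH3 → C:2 H:3 O:2
Element totals:
  C: 13
  H: 9
  F: 3
  O: 2
Molecular formula: C13H9F3O2.
Molar mass = 254.207 g/mol.
Mass from F: 3 × 18.998 = 56.994 g/mol.
%F = 56.994 / 254.207 × 100 = 22.42%.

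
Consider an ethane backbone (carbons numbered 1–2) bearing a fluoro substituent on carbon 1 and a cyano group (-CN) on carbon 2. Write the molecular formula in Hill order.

C3H4FN

Atom tally by fragment:
  FCH2 → C:1 H:2 F:1
  CH2CN → C:2 H:2 N:1
Element totals:
  C: 3
  H: 4
  F: 1
  N: 1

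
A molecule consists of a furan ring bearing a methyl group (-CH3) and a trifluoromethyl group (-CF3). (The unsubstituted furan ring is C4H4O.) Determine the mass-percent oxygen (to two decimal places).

Atom tally by fragment:
  furan ring core → C:4 H:4 O:1
  (− 2 ring H displaced by substituents)
  + CH3 → C:1 H:3
  + CF3 → C:1 F:3
Element totals:
  C: 6
  H: 5
  F: 3
  O: 1
Molecular formula: C6H5F3O.
Molar mass = 150.099 g/mol.
Mass from O: 1 × 15.999 = 15.999 g/mol.
%O = 15.999 / 150.099 × 100 = 10.66%.

10.66%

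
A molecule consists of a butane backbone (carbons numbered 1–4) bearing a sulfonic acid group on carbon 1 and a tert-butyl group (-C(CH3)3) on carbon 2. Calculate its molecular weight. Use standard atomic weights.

Atom tally by fragment:
  HO3SCH2 → C:1 H:3 S:1 O:3
  CH(C(CH3)3) → C:5 H:10
  CH2 → C:1 H:2
  CH3 → C:1 H:3
Element totals:
  C: 8
  H: 18
  O: 3
  S: 1
Molecular formula: C8H18O3S.
  M = 8(12.011) + 18(1.008) + 3(15.999) + 32.06
    = 96.088 + 18.144 + 47.997 + 32.060 = 194.289

194.29 g/mol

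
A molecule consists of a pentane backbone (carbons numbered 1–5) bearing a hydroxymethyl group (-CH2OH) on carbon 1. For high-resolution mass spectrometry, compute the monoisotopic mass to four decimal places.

102.1045

Atom tally by fragment:
  HOCH2CH2 → C:2 H:5 O:1
  CH2 → C:1 H:2
  CH2 → C:1 H:2
  CH2 → C:1 H:2
  CH3 → C:1 H:3
Element totals:
  C: 6
  H: 14
  O: 1
Molecular formula: C6H14O.
  M = 6(12.0) + 14(1.007825) + 15.994915
    = 72.000000 + 14.109550 + 15.994915 = 102.104465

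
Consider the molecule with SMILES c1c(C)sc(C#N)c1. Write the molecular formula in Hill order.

Atom tally by fragment:
  thiophene ring core → C:4 H:4 S:1
  (− 2 ring H displaced by substituents)
  + CH3 → C:1 H:3
  + CN → C:1 N:1
Element totals:
  C: 6
  H: 5
  N: 1
  S: 1

C6H5NS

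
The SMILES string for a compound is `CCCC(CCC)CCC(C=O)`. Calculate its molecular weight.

170.30 g/mol

Atom tally by fragment:
  CH3 → C:1 H:3
  CH2 → C:1 H:2
  CH2 → C:1 H:2
  CH(CH2CH2CH3) → C:4 H:8
  CH2 → C:1 H:2
  CH2 → C:1 H:2
  CH2CHO → C:2 H:3 O:1
Element totals:
  C: 11
  H: 22
  O: 1
Molecular formula: C11H22O.
  M = 11(12.011) + 22(1.008) + 15.999
    = 132.121 + 22.176 + 15.999 = 170.296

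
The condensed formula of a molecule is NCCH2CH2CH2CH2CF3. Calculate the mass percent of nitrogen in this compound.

9.27%

Atom tally by fragment:
  NCCH2 → C:2 H:2 N:1
  CH2 → C:1 H:2
  CH2 → C:1 H:2
  CH2CF3 → C:2 H:2 F:3
Element totals:
  C: 6
  H: 8
  F: 3
  N: 1
Molecular formula: C6H8F3N.
Molar mass = 151.131 g/mol.
Mass from N: 1 × 14.007 = 14.007 g/mol.
%N = 14.007 / 151.131 × 100 = 9.27%.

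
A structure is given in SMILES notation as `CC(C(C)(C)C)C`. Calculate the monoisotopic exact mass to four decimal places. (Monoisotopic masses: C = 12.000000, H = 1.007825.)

Atom tally by fragment:
  CH3 → C:1 H:3
  CH(C(CH3)3) → C:5 H:10
  CH3 → C:1 H:3
Element totals:
  C: 7
  H: 16
Molecular formula: C7H16.
  M = 7(12.0) + 16(1.007825)
    = 84.000000 + 16.125200 = 100.125200

100.1252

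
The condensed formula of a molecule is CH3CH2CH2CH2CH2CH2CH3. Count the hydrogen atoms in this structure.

16

Element totals:
  C: 7
  H: 16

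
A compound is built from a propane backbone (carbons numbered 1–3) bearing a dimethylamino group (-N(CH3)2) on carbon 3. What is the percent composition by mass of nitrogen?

Atom tally by fragment:
  CH3 → C:1 H:3
  CH2 → C:1 H:2
  CH2N(CH3)2 → C:3 H:8 N:1
Element totals:
  C: 5
  H: 13
  N: 1
Molecular formula: C5H13N.
Molar mass = 87.166 g/mol.
Mass from N: 1 × 14.007 = 14.007 g/mol.
%N = 14.007 / 87.166 × 100 = 16.07%.

16.07%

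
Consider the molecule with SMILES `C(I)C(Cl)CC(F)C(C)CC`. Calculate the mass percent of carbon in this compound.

Atom tally by fragment:
  ICH2 → C:1 H:2 I:1
  CH(Cl) → C:1 H:1 Cl:1
  CH2 → C:1 H:2
  CH(F) → C:1 H:1 F:1
  CH(CH3) → C:2 H:4
  CH2 → C:1 H:2
  CH3 → C:1 H:3
Element totals:
  C: 8
  H: 15
  Cl: 1
  F: 1
  I: 1
Molecular formula: C8H15ClFI.
Molar mass = 292.560 g/mol.
Mass from C: 8 × 12.011 = 96.088 g/mol.
%C = 96.088 / 292.560 × 100 = 32.84%.

32.84%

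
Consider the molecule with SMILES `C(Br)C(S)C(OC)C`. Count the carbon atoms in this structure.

Atom tally by fragment:
  BrCH2 → C:1 H:2 Br:1
  CH(SH) → C:1 H:2 S:1
  CH(OCH3) → C:2 H:4 O:1
  CH3 → C:1 H:3
Element totals:
  C: 5
  H: 11
  Br: 1
  O: 1
  S: 1

5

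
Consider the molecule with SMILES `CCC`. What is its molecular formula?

Atom tally by fragment:
  CH3 → C:1 H:3
  CH2 → C:1 H:2
  CH3 → C:1 H:3
Element totals:
  C: 3
  H: 8

C3H8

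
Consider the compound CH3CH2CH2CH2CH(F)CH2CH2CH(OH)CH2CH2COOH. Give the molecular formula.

Atom tally by fragment:
  CH3 → C:1 H:3
  CH2 → C:1 H:2
  CH2 → C:1 H:2
  CH2 → C:1 H:2
  CH(F) → C:1 H:1 F:1
  CH2 → C:1 H:2
  CH2 → C:1 H:2
  CH(OH) → C:1 H:2 O:1
  CH2 → C:1 H:2
  CH2COOH → C:2 H:3 O:2
Element totals:
  C: 11
  H: 21
  F: 1
  O: 3

C11H21FO3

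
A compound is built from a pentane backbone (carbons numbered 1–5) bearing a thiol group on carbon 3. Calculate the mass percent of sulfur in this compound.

Atom tally by fragment:
  CH3 → C:1 H:3
  CH2 → C:1 H:2
  CH(SH) → C:1 H:2 S:1
  CH2 → C:1 H:2
  CH3 → C:1 H:3
Element totals:
  C: 5
  H: 12
  S: 1
Molecular formula: C5H12S.
Molar mass = 104.211 g/mol.
Mass from S: 1 × 32.06 = 32.060 g/mol.
%S = 32.060 / 104.211 × 100 = 30.76%.

30.76%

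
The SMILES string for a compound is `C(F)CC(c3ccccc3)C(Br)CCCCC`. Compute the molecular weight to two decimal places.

301.24 g/mol

Atom tally by fragment:
  FCH2 → C:1 H:2 F:1
  CH2 → C:1 H:2
  CH(C6H5) → C:7 H:6
  CH(Br) → C:1 H:1 Br:1
  CH2 → C:1 H:2
  CH2 → C:1 H:2
  CH2 → C:1 H:2
  CH2 → C:1 H:2
  CH3 → C:1 H:3
Element totals:
  C: 15
  H: 22
  Br: 1
  F: 1
Molecular formula: C15H22BrF.
  M = 15(12.011) + 22(1.008) + 79.904 + 18.998
    = 180.165 + 22.176 + 79.904 + 18.998 = 301.243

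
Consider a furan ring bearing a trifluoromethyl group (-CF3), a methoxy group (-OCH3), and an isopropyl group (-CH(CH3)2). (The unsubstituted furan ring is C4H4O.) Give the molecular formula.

Atom tally by fragment:
  furan ring core → C:4 H:4 O:1
  (− 3 ring H displaced by substituents)
  + CF3 → C:1 F:3
  + OCH3 → C:1 H:3 O:1
  + CH(CH3)2 → C:3 H:7
Element totals:
  C: 9
  H: 11
  F: 3
  O: 2

C9H11F3O2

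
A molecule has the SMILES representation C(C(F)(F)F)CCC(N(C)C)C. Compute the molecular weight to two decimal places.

Atom tally by fragment:
  F3CCH2 → C:2 H:2 F:3
  CH2 → C:1 H:2
  CH2 → C:1 H:2
  CH(N(CH3)2) → C:3 H:7 N:1
  CH3 → C:1 H:3
Element totals:
  C: 8
  H: 16
  F: 3
  N: 1
Molecular formula: C8H16F3N.
  M = 8(12.011) + 16(1.008) + 3(18.998) + 14.007
    = 96.088 + 16.128 + 56.994 + 14.007 = 183.217

183.22 g/mol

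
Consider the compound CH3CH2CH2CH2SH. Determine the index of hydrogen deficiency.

0

Element totals:
  C: 4
  H: 10
  S: 1
Molecular formula: C4H10S.
DoU = (2C + 2 + N − H − X) / 2 = (2·4 + 2 + 0 − 10 − 0) / 2 = 0.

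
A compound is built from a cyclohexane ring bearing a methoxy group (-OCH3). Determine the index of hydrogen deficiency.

Atom tally by fragment:
  cyclohexane ring core → C:6 H:12
  (− 1 ring H displaced by substituents)
  + OCH3 → C:1 H:3 O:1
Element totals:
  C: 7
  H: 14
  O: 1
Molecular formula: C7H14O.
DoU = (2C + 2 + N − H − X) / 2 = (2·7 + 2 + 0 − 14 − 0) / 2 = 1.

1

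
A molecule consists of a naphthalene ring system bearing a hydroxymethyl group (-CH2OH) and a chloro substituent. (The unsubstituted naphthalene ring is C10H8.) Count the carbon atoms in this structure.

Atom tally by fragment:
  naphthalene ring system core → C:10 H:8
  (− 2 ring H displaced by substituents)
  + CH2OH → C:1 H:3 O:1
  + Cl → Cl:1
Element totals:
  C: 11
  H: 9
  Cl: 1
  O: 1

11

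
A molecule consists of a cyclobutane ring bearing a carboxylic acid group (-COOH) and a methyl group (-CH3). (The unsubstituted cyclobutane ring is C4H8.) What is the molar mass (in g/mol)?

114.14 g/mol

Atom tally by fragment:
  cyclobutane ring core → C:4 H:8
  (− 2 ring H displaced by substituents)
  + COOH → C:1 H:1 O:2
  + CH3 → C:1 H:3
Element totals:
  C: 6
  H: 10
  O: 2
Molecular formula: C6H10O2.
  M = 6(12.011) + 10(1.008) + 2(15.999)
    = 72.066 + 10.080 + 31.998 = 114.144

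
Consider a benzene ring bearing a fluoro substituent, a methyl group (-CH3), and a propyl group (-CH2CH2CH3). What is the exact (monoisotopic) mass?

Atom tally by fragment:
  benzene ring core → C:6 H:6
  (− 3 ring H displaced by substituents)
  + F → F:1
  + CH3 → C:1 H:3
  + CH2CH2CH3 → C:3 H:7
Element totals:
  C: 10
  H: 13
  F: 1
Molecular formula: C10H13F.
  M = 10(12.0) + 13(1.007825) + 18.998403
    = 120.000000 + 13.101725 + 18.998403 = 152.100128

152.1001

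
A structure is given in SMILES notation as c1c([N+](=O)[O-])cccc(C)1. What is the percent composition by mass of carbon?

61.31%

Atom tally by fragment:
  benzene ring core → C:6 H:6
  (− 2 ring H displaced by substituents)
  + NO2 → N:1 O:2
  + CH3 → C:1 H:3
Element totals:
  C: 7
  H: 7
  N: 1
  O: 2
Molecular formula: C7H7NO2.
Molar mass = 137.138 g/mol.
Mass from C: 7 × 12.011 = 84.077 g/mol.
%C = 84.077 / 137.138 × 100 = 61.31%.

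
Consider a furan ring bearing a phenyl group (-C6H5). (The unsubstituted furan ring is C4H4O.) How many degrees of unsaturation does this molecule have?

Atom tally by fragment:
  furan ring core → C:4 H:4 O:1
  (− 1 ring H displaced by substituents)
  + C6H5 → C:6 H:5
Element totals:
  C: 10
  H: 8
  O: 1
Molecular formula: C10H8O.
DoU = (2C + 2 + N − H − X) / 2 = (2·10 + 2 + 0 − 8 − 0) / 2 = 7.

7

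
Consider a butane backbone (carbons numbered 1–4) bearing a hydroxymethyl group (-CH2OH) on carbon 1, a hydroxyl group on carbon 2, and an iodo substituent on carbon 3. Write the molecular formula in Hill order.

C5H11IO2

Atom tally by fragment:
  HOCH2CH2 → C:2 H:5 O:1
  CH(OH) → C:1 H:2 O:1
  CH(I) → C:1 H:1 I:1
  CH3 → C:1 H:3
Element totals:
  C: 5
  H: 11
  I: 1
  O: 2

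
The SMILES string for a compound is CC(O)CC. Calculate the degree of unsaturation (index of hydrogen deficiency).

0

Atom tally by fragment:
  CH3 → C:1 H:3
  CH(OH) → C:1 H:2 O:1
  CH2 → C:1 H:2
  CH3 → C:1 H:3
Element totals:
  C: 4
  H: 10
  O: 1
Molecular formula: C4H10O.
DoU = (2C + 2 + N − H − X) / 2 = (2·4 + 2 + 0 − 10 − 0) / 2 = 0.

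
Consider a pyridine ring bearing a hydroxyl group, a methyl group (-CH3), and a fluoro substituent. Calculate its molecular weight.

Atom tally by fragment:
  pyridine ring core → C:5 H:5 N:1
  (− 3 ring H displaced by substituents)
  + OH → O:1 H:1
  + CH3 → C:1 H:3
  + F → F:1
Element totals:
  C: 6
  H: 6
  F: 1
  N: 1
  O: 1
Molecular formula: C6H6FNO.
  M = 6(12.011) + 6(1.008) + 18.998 + 14.007 + 15.999
    = 72.066 + 6.048 + 18.998 + 14.007 + 15.999 = 127.118

127.12 g/mol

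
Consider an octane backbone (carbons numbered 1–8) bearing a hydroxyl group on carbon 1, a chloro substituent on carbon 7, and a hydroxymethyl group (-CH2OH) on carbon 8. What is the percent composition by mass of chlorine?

Atom tally by fragment:
  HOCH2 → C:1 H:3 O:1
  CH2 → C:1 H:2
  CH2 → C:1 H:2
  CH2 → C:1 H:2
  CH2 → C:1 H:2
  CH2 → C:1 H:2
  CH(Cl) → C:1 H:1 Cl:1
  CH2CH2OH → C:2 H:5 O:1
Element totals:
  C: 9
  H: 19
  Cl: 1
  O: 2
Molecular formula: C9H19ClO2.
Molar mass = 194.699 g/mol.
Mass from Cl: 1 × 35.45 = 35.450 g/mol.
%Cl = 35.450 / 194.699 × 100 = 18.21%.

18.21%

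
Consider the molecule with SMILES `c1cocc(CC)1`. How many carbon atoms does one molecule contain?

6

Atom tally by fragment:
  furan ring core → C:4 H:4 O:1
  (− 1 ring H displaced by substituents)
  + C2H5 → C:2 H:5
Element totals:
  C: 6
  H: 8
  O: 1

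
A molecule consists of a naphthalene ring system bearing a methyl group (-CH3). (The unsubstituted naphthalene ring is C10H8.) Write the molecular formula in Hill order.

C11H10

Atom tally by fragment:
  naphthalene ring system core → C:10 H:8
  (− 1 ring H displaced by substituents)
  + CH3 → C:1 H:3
Element totals:
  C: 11
  H: 10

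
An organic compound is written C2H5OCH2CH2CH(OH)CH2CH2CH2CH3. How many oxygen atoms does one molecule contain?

Element totals:
  C: 9
  H: 20
  O: 2

2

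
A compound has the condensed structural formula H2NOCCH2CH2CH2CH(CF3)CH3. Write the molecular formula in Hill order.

Atom tally by fragment:
  H2NOCCH2 → C:2 H:4 O:1 N:1
  CH2 → C:1 H:2
  CH2 → C:1 H:2
  CH(CF3) → C:2 H:1 F:3
  CH3 → C:1 H:3
Element totals:
  C: 7
  H: 12
  F: 3
  N: 1
  O: 1

C7H12F3NO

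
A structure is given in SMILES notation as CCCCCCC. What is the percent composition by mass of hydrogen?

16.10%

Atom tally by fragment:
  CH3 → C:1 H:3
  CH2 → C:1 H:2
  CH2 → C:1 H:2
  CH2 → C:1 H:2
  CH2 → C:1 H:2
  CH2 → C:1 H:2
  CH3 → C:1 H:3
Element totals:
  C: 7
  H: 16
Molecular formula: C7H16.
Molar mass = 100.205 g/mol.
Mass from H: 16 × 1.008 = 16.128 g/mol.
%H = 16.128 / 100.205 × 100 = 16.10%.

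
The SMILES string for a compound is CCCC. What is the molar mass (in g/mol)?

58.12 g/mol

Atom tally by fragment:
  CH3 → C:1 H:3
  CH2 → C:1 H:2
  CH2 → C:1 H:2
  CH3 → C:1 H:3
Element totals:
  C: 4
  H: 10
Molecular formula: C4H10.
  M = 4(12.011) + 10(1.008)
    = 48.044 + 10.080 = 58.124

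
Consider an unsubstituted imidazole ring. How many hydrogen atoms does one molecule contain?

Atom tally by fragment:
  imidazole ring core → C:3 H:4 N:2
Element totals:
  C: 3
  H: 4
  N: 2

4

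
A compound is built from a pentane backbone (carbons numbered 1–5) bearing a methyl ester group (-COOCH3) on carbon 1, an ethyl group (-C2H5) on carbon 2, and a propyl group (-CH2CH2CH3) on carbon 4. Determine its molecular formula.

C12H24O2

Atom tally by fragment:
  CH3OOCCH2 → C:3 H:5 O:2
  CH(C2H5) → C:3 H:6
  CH2 → C:1 H:2
  CH(CH2CH2CH3) → C:4 H:8
  CH3 → C:1 H:3
Element totals:
  C: 12
  H: 24
  O: 2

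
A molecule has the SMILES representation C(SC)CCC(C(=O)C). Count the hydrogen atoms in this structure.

Atom tally by fragment:
  CH3SCH2 → C:2 H:5 S:1
  CH2 → C:1 H:2
  CH2 → C:1 H:2
  CH2COCH3 → C:3 H:5 O:1
Element totals:
  C: 7
  H: 14
  O: 1
  S: 1

14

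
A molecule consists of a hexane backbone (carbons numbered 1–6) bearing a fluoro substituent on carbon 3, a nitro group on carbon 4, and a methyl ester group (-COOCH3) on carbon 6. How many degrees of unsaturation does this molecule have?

2

Atom tally by fragment:
  CH3 → C:1 H:3
  CH2 → C:1 H:2
  CH(F) → C:1 H:1 F:1
  CH(NO2) → C:1 H:1 N:1 O:2
  CH2 → C:1 H:2
  CH2COOCH3 → C:3 H:5 O:2
Element totals:
  C: 8
  H: 14
  F: 1
  N: 1
  O: 4
Molecular formula: C8H14FNO4.
DoU = (2C + 2 + N − H − X) / 2 = (2·8 + 2 + 1 − 14 − 1) / 2 = 2.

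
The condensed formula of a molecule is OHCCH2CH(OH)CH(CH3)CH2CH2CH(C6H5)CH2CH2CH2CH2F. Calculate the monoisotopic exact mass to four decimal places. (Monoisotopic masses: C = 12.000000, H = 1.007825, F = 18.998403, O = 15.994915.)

Element totals:
  C: 18
  H: 27
  F: 1
  O: 2
Molecular formula: C18H27FO2.
  M = 18(12.0) + 27(1.007825) + 18.998403 + 2(15.994915)
    = 216.000000 + 27.211275 + 18.998403 + 31.989830 = 294.199508

294.1995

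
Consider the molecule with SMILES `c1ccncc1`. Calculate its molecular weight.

Atom tally by fragment:
  pyridine ring core → C:5 H:5 N:1
Element totals:
  C: 5
  H: 5
  N: 1
Molecular formula: C5H5N.
  M = 5(12.011) + 5(1.008) + 14.007
    = 60.055 + 5.040 + 14.007 = 79.102

79.10 g/mol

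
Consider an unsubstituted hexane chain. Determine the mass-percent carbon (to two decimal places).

Atom tally by fragment:
  CH3 → C:1 H:3
  CH2 → C:1 H:2
  CH2 → C:1 H:2
  CH2 → C:1 H:2
  CH2 → C:1 H:2
  CH3 → C:1 H:3
Element totals:
  C: 6
  H: 14
Molecular formula: C6H14.
Molar mass = 86.178 g/mol.
Mass from C: 6 × 12.011 = 72.066 g/mol.
%C = 72.066 / 86.178 × 100 = 83.62%.

83.62%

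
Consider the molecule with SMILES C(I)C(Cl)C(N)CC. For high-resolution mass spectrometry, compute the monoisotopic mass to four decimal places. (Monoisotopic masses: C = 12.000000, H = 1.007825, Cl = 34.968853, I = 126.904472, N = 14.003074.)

Atom tally by fragment:
  ICH2 → C:1 H:2 I:1
  CH(Cl) → C:1 H:1 Cl:1
  CH(NH2) → C:1 H:3 N:1
  CH2 → C:1 H:2
  CH3 → C:1 H:3
Element totals:
  C: 5
  H: 11
  Cl: 1
  I: 1
  N: 1
Molecular formula: C5H11ClIN.
  M = 5(12.0) + 11(1.007825) + 34.968853 + 126.904472 + 14.003074
    = 60.000000 + 11.086075 + 34.968853 + 126.904472 + 14.003074 = 246.962474

246.9625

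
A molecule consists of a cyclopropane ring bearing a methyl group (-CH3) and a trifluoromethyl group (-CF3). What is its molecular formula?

C5H7F3

Atom tally by fragment:
  cyclopropane ring core → C:3 H:6
  (− 2 ring H displaced by substituents)
  + CH3 → C:1 H:3
  + CF3 → C:1 F:3
Element totals:
  C: 5
  H: 7
  F: 3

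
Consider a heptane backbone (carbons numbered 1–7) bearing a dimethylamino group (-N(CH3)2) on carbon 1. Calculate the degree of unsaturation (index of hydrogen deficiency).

0

Atom tally by fragment:
  (CH3)2NCH2 → C:3 H:8 N:1
  CH2 → C:1 H:2
  CH2 → C:1 H:2
  CH2 → C:1 H:2
  CH2 → C:1 H:2
  CH2 → C:1 H:2
  CH3 → C:1 H:3
Element totals:
  C: 9
  H: 21
  N: 1
Molecular formula: C9H21N.
DoU = (2C + 2 + N − H − X) / 2 = (2·9 + 2 + 1 − 21 − 0) / 2 = 0.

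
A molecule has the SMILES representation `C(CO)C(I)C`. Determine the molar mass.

Atom tally by fragment:
  HOCH2CH2 → C:2 H:5 O:1
  CH(I) → C:1 H:1 I:1
  CH3 → C:1 H:3
Element totals:
  C: 4
  H: 9
  I: 1
  O: 1
Molecular formula: C4H9IO.
  M = 4(12.011) + 9(1.008) + 126.904 + 15.999
    = 48.044 + 9.072 + 126.904 + 15.999 = 200.019

200.02 g/mol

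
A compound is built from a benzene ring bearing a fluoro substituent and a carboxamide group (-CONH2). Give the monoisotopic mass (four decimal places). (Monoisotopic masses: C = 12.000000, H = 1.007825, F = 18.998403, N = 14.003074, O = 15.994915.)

139.0433

Atom tally by fragment:
  benzene ring core → C:6 H:6
  (− 2 ring H displaced by substituents)
  + F → F:1
  + CONH2 → C:1 H:2 O:1 N:1
Element totals:
  C: 7
  H: 6
  F: 1
  N: 1
  O: 1
Molecular formula: C7H6FNO.
  M = 7(12.0) + 6(1.007825) + 18.998403 + 14.003074 + 15.994915
    = 84.000000 + 6.046950 + 18.998403 + 14.003074 + 15.994915 = 139.043342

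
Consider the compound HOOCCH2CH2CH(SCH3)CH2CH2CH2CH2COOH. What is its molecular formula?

C10H18O4S

Atom tally by fragment:
  HOOCCH2 → C:2 H:3 O:2
  CH2 → C:1 H:2
  CH(SCH3) → C:2 H:4 S:1
  CH2 → C:1 H:2
  CH2 → C:1 H:2
  CH2 → C:1 H:2
  CH2COOH → C:2 H:3 O:2
Element totals:
  C: 10
  H: 18
  O: 4
  S: 1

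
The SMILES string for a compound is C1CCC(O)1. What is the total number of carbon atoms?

4

Atom tally by fragment:
  cyclobutane ring core → C:4 H:8
  (− 1 ring H displaced by substituents)
  + OH → O:1 H:1
Element totals:
  C: 4
  H: 8
  O: 1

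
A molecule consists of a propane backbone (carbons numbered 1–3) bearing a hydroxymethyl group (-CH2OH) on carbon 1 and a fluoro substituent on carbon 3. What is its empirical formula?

C4H9FO

Atom tally by fragment:
  HOCH2CH2 → C:2 H:5 O:1
  CH2 → C:1 H:2
  CH2F → C:1 H:2 F:1
Element totals:
  C: 4
  H: 9
  F: 1
  O: 1
Molecular formula: C4H9FO.
gcd of subscripts (4, 1, 9, 1) = 1, so the empirical formula equals the molecular formula.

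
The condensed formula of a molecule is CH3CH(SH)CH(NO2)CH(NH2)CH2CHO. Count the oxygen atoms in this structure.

3

Element totals:
  C: 6
  H: 12
  N: 2
  O: 3
  S: 1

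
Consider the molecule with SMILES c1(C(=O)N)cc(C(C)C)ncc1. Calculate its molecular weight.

164.21 g/mol

Atom tally by fragment:
  pyridine ring core → C:5 H:5 N:1
  (− 2 ring H displaced by substituents)
  + CONH2 → C:1 H:2 O:1 N:1
  + CH(CH3)2 → C:3 H:7
Element totals:
  C: 9
  H: 12
  N: 2
  O: 1
Molecular formula: C9H12N2O.
  M = 9(12.011) + 12(1.008) + 2(14.007) + 15.999
    = 108.099 + 12.096 + 28.014 + 15.999 = 164.208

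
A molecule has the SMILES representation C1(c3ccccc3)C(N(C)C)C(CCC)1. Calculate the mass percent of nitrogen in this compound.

Atom tally by fragment:
  cyclopropane ring core → C:3 H:6
  (− 3 ring H displaced by substituents)
  + C6H5 → C:6 H:5
  + N(CH3)2 → N:1 C:2 H:6
  + CH2CH2CH3 → C:3 H:7
Element totals:
  C: 14
  H: 21
  N: 1
Molecular formula: C14H21N.
Molar mass = 203.329 g/mol.
Mass from N: 1 × 14.007 = 14.007 g/mol.
%N = 14.007 / 203.329 × 100 = 6.89%.

6.89%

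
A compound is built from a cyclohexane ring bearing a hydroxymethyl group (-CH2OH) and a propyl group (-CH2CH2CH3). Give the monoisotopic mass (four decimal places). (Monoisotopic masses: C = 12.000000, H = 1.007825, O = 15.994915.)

Atom tally by fragment:
  cyclohexane ring core → C:6 H:12
  (− 2 ring H displaced by substituents)
  + CH2OH → C:1 H:3 O:1
  + CH2CH2CH3 → C:3 H:7
Element totals:
  C: 10
  H: 20
  O: 1
Molecular formula: C10H20O.
  M = 10(12.0) + 20(1.007825) + 15.994915
    = 120.000000 + 20.156500 + 15.994915 = 156.151415

156.1514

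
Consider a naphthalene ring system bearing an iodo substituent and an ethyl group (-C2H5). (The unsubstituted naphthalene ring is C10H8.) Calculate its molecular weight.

282.12 g/mol

Atom tally by fragment:
  naphthalene ring system core → C:10 H:8
  (− 2 ring H displaced by substituents)
  + I → I:1
  + C2H5 → C:2 H:5
Element totals:
  C: 12
  H: 11
  I: 1
Molecular formula: C12H11I.
  M = 12(12.011) + 11(1.008) + 126.904
    = 144.132 + 11.088 + 126.904 = 282.124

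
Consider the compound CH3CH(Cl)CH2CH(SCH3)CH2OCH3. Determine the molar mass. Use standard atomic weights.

182.71 g/mol

Atom tally by fragment:
  CH3 → C:1 H:3
  CH(Cl) → C:1 H:1 Cl:1
  CH2 → C:1 H:2
  CH(SCH3) → C:2 H:4 S:1
  CH2OCH3 → C:2 H:5 O:1
Element totals:
  C: 7
  H: 15
  Cl: 1
  O: 1
  S: 1
Molecular formula: C7H15ClOS.
  M = 7(12.011) + 15(1.008) + 35.45 + 15.999 + 32.06
    = 84.077 + 15.120 + 35.450 + 15.999 + 32.060 = 182.706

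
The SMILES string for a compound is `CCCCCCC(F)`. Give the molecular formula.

Atom tally by fragment:
  CH3 → C:1 H:3
  CH2 → C:1 H:2
  CH2 → C:1 H:2
  CH2 → C:1 H:2
  CH2 → C:1 H:2
  CH2 → C:1 H:2
  CH2F → C:1 H:2 F:1
Element totals:
  C: 7
  H: 15
  F: 1

C7H15F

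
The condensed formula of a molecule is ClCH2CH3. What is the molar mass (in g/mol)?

64.51 g/mol

Element totals:
  C: 2
  H: 5
  Cl: 1
Molecular formula: C2H5Cl.
  M = 2(12.011) + 5(1.008) + 35.45
    = 24.022 + 5.040 + 35.450 = 64.512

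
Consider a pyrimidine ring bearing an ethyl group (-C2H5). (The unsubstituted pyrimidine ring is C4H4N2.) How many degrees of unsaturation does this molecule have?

Atom tally by fragment:
  pyrimidine ring core → C:4 H:4 N:2
  (− 1 ring H displaced by substituents)
  + C2H5 → C:2 H:5
Element totals:
  C: 6
  H: 8
  N: 2
Molecular formula: C6H8N2.
DoU = (2C + 2 + N − H − X) / 2 = (2·6 + 2 + 2 − 8 − 0) / 2 = 4.

4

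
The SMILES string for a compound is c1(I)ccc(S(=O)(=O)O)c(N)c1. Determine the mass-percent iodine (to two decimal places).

42.43%

Atom tally by fragment:
  benzene ring core → C:6 H:6
  (− 3 ring H displaced by substituents)
  + I → I:1
  + SO3H → S:1 O:3 H:1
  + NH2 → N:1 H:2
Element totals:
  C: 6
  H: 6
  I: 1
  N: 1
  O: 3
  S: 1
Molecular formula: C6H6INO3S.
Molar mass = 299.082 g/mol.
Mass from I: 1 × 126.904 = 126.904 g/mol.
%I = 126.904 / 299.082 × 100 = 42.43%.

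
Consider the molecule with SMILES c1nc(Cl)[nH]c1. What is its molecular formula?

C3H3ClN2

Atom tally by fragment:
  imidazole ring core → C:3 H:4 N:2
  (− 1 ring H displaced by substituents)
  + Cl → Cl:1
Element totals:
  C: 3
  H: 3
  Cl: 1
  N: 2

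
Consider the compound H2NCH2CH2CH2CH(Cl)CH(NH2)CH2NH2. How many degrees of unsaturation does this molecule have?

Atom tally by fragment:
  H2NCH2 → C:1 H:4 N:1
  CH2 → C:1 H:2
  CH2 → C:1 H:2
  CH(Cl) → C:1 H:1 Cl:1
  CH(NH2) → C:1 H:3 N:1
  CH2NH2 → C:1 H:4 N:1
Element totals:
  C: 6
  H: 16
  Cl: 1
  N: 3
Molecular formula: C6H16ClN3.
DoU = (2C + 2 + N − H − X) / 2 = (2·6 + 2 + 3 − 16 − 1) / 2 = 0.

0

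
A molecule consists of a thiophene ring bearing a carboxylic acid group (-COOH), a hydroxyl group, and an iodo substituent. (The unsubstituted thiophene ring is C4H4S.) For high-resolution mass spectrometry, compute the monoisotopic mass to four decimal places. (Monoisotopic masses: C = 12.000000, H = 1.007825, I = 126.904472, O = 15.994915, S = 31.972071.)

Atom tally by fragment:
  thiophene ring core → C:4 H:4 S:1
  (− 3 ring H displaced by substituents)
  + COOH → C:1 H:1 O:2
  + OH → O:1 H:1
  + I → I:1
Element totals:
  C: 5
  H: 3
  I: 1
  O: 3
  S: 1
Molecular formula: C5H3IO3S.
  M = 5(12.0) + 3(1.007825) + 126.904472 + 3(15.994915) + 31.972071
    = 60.000000 + 3.023475 + 126.904472 + 47.984745 + 31.972071 = 269.884763

269.8848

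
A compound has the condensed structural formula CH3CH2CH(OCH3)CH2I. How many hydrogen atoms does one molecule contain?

11

Atom tally by fragment:
  CH3 → C:1 H:3
  CH2 → C:1 H:2
  CH(OCH3) → C:2 H:4 O:1
  CH2I → C:1 H:2 I:1
Element totals:
  C: 5
  H: 11
  I: 1
  O: 1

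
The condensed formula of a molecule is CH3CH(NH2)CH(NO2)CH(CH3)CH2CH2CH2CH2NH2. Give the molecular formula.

Atom tally by fragment:
  CH3 → C:1 H:3
  CH(NH2) → C:1 H:3 N:1
  CH(NO2) → C:1 H:1 N:1 O:2
  CH(CH3) → C:2 H:4
  CH2 → C:1 H:2
  CH2 → C:1 H:2
  CH2 → C:1 H:2
  CH2NH2 → C:1 H:4 N:1
Element totals:
  C: 9
  H: 21
  N: 3
  O: 2

C9H21N3O2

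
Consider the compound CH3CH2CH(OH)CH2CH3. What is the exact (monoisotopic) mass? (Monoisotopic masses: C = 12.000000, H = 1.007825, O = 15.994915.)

88.0888

Element totals:
  C: 5
  H: 12
  O: 1
Molecular formula: C5H12O.
  M = 5(12.0) + 12(1.007825) + 15.994915
    = 60.000000 + 12.093900 + 15.994915 = 88.088815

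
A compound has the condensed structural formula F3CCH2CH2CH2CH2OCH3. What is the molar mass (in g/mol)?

Atom tally by fragment:
  F3CCH2 → C:2 H:2 F:3
  CH2 → C:1 H:2
  CH2 → C:1 H:2
  CH2OCH3 → C:2 H:5 O:1
Element totals:
  C: 6
  H: 11
  F: 3
  O: 1
Molecular formula: C6H11F3O.
  M = 6(12.011) + 11(1.008) + 3(18.998) + 15.999
    = 72.066 + 11.088 + 56.994 + 15.999 = 156.147

156.15 g/mol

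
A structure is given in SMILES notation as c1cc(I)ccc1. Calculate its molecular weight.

204.01 g/mol

Atom tally by fragment:
  benzene ring core → C:6 H:6
  (− 1 ring H displaced by substituents)
  + I → I:1
Element totals:
  C: 6
  H: 5
  I: 1
Molecular formula: C6H5I.
  M = 6(12.011) + 5(1.008) + 126.904
    = 72.066 + 5.040 + 126.904 = 204.010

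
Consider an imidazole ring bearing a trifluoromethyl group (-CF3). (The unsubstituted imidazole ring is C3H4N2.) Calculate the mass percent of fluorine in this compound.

Atom tally by fragment:
  imidazole ring core → C:3 H:4 N:2
  (− 1 ring H displaced by substituents)
  + CF3 → C:1 F:3
Element totals:
  C: 4
  H: 3
  F: 3
  N: 2
Molecular formula: C4H3F3N2.
Molar mass = 136.076 g/mol.
Mass from F: 3 × 18.998 = 56.994 g/mol.
%F = 56.994 / 136.076 × 100 = 41.88%.

41.88%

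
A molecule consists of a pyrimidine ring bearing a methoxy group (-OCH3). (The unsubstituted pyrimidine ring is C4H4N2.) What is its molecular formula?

C5H6N2O

Atom tally by fragment:
  pyrimidine ring core → C:4 H:4 N:2
  (− 1 ring H displaced by substituents)
  + OCH3 → C:1 H:3 O:1
Element totals:
  C: 5
  H: 6
  N: 2
  O: 1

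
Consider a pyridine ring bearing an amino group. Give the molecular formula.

C5H6N2

Atom tally by fragment:
  pyridine ring core → C:5 H:5 N:1
  (− 1 ring H displaced by substituents)
  + NH2 → N:1 H:2
Element totals:
  C: 5
  H: 6
  N: 2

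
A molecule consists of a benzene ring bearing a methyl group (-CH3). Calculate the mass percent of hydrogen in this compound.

Atom tally by fragment:
  benzene ring core → C:6 H:6
  (− 1 ring H displaced by substituents)
  + CH3 → C:1 H:3
Element totals:
  C: 7
  H: 8
Molecular formula: C7H8.
Molar mass = 92.141 g/mol.
Mass from H: 8 × 1.008 = 8.064 g/mol.
%H = 8.064 / 92.141 × 100 = 8.75%.

8.75%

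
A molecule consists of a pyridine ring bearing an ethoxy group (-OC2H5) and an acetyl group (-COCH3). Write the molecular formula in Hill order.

C9H11NO2

Atom tally by fragment:
  pyridine ring core → C:5 H:5 N:1
  (− 2 ring H displaced by substituents)
  + OC2H5 → C:2 H:5 O:1
  + COCH3 → C:2 H:3 O:1
Element totals:
  C: 9
  H: 11
  N: 1
  O: 2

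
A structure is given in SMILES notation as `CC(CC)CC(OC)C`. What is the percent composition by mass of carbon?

Atom tally by fragment:
  CH3 → C:1 H:3
  CH(C2H5) → C:3 H:6
  CH2 → C:1 H:2
  CH(OCH3) → C:2 H:4 O:1
  CH3 → C:1 H:3
Element totals:
  C: 8
  H: 18
  O: 1
Molecular formula: C8H18O.
Molar mass = 130.231 g/mol.
Mass from C: 8 × 12.011 = 96.088 g/mol.
%C = 96.088 / 130.231 × 100 = 73.78%.

73.78%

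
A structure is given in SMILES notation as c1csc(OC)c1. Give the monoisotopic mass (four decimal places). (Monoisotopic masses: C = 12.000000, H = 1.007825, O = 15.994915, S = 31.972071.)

Atom tally by fragment:
  thiophene ring core → C:4 H:4 S:1
  (− 1 ring H displaced by substituents)
  + OCH3 → C:1 H:3 O:1
Element totals:
  C: 5
  H: 6
  O: 1
  S: 1
Molecular formula: C5H6OS.
  M = 5(12.0) + 6(1.007825) + 15.994915 + 31.972071
    = 60.000000 + 6.046950 + 15.994915 + 31.972071 = 114.013936

114.0139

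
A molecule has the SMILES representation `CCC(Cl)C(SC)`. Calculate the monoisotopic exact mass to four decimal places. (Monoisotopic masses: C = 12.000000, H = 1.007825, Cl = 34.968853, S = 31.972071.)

138.0270

Atom tally by fragment:
  CH3 → C:1 H:3
  CH2 → C:1 H:2
  CH(Cl) → C:1 H:1 Cl:1
  CH2SCH3 → C:2 H:5 S:1
Element totals:
  C: 5
  H: 11
  Cl: 1
  S: 1
Molecular formula: C5H11ClS.
  M = 5(12.0) + 11(1.007825) + 34.968853 + 31.972071
    = 60.000000 + 11.086075 + 34.968853 + 31.972071 = 138.026999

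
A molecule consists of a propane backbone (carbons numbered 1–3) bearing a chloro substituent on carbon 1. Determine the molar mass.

78.54 g/mol

Atom tally by fragment:
  ClCH2 → C:1 H:2 Cl:1
  CH2 → C:1 H:2
  CH3 → C:1 H:3
Element totals:
  C: 3
  H: 7
  Cl: 1
Molecular formula: C3H7Cl.
  M = 3(12.011) + 7(1.008) + 35.45
    = 36.033 + 7.056 + 35.450 = 78.539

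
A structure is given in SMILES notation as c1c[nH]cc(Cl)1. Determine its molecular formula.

Atom tally by fragment:
  pyrrole ring core → C:4 H:5 N:1
  (− 1 ring H displaced by substituents)
  + Cl → Cl:1
Element totals:
  C: 4
  H: 4
  Cl: 1
  N: 1

C4H4ClN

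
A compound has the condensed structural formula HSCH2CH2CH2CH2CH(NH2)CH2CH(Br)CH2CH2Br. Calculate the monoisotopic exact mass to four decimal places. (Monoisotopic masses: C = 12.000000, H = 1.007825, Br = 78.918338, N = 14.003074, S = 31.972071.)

Atom tally by fragment:
  HSCH2 → C:1 H:3 S:1
  CH2 → C:1 H:2
  CH2 → C:1 H:2
  CH2 → C:1 H:2
  CH(NH2) → C:1 H:3 N:1
  CH2 → C:1 H:2
  CH(Br) → C:1 H:1 Br:1
  CH2 → C:1 H:2
  CH2Br → C:1 H:2 Br:1
Element totals:
  C: 9
  H: 19
  Br: 2
  N: 1
  S: 1
Molecular formula: C9H19Br2NS.
  M = 9(12.0) + 19(1.007825) + 2(78.918338) + 14.003074 + 31.972071
    = 108.000000 + 19.148675 + 157.836676 + 14.003074 + 31.972071 = 330.960496

330.9605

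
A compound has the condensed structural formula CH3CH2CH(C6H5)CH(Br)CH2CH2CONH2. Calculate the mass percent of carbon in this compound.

54.94%

Atom tally by fragment:
  CH3 → C:1 H:3
  CH2 → C:1 H:2
  CH(C6H5) → C:7 H:6
  CH(Br) → C:1 H:1 Br:1
  CH2 → C:1 H:2
  CH2CONH2 → C:2 H:4 O:1 N:1
Element totals:
  C: 13
  H: 18
  Br: 1
  N: 1
  O: 1
Molecular formula: C13H18BrNO.
Molar mass = 284.197 g/mol.
Mass from C: 13 × 12.011 = 156.143 g/mol.
%C = 156.143 / 284.197 × 100 = 54.94%.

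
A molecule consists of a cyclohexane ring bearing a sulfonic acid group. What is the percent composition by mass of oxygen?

Atom tally by fragment:
  cyclohexane ring core → C:6 H:12
  (− 1 ring H displaced by substituents)
  + SO3H → S:1 O:3 H:1
Element totals:
  C: 6
  H: 12
  O: 3
  S: 1
Molecular formula: C6H12O3S.
Molar mass = 164.219 g/mol.
Mass from O: 3 × 15.999 = 47.997 g/mol.
%O = 47.997 / 164.219 × 100 = 29.23%.

29.23%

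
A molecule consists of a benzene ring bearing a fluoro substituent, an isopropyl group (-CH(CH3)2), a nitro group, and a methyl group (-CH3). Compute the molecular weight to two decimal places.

197.21 g/mol

Atom tally by fragment:
  benzene ring core → C:6 H:6
  (− 4 ring H displaced by substituents)
  + F → F:1
  + CH(CH3)2 → C:3 H:7
  + NO2 → N:1 O:2
  + CH3 → C:1 H:3
Element totals:
  C: 10
  H: 12
  F: 1
  N: 1
  O: 2
Molecular formula: C10H12FNO2.
  M = 10(12.011) + 12(1.008) + 18.998 + 14.007 + 2(15.999)
    = 120.110 + 12.096 + 18.998 + 14.007 + 31.998 = 197.209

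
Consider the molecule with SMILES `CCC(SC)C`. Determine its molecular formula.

C5H12S

Atom tally by fragment:
  CH3 → C:1 H:3
  CH2 → C:1 H:2
  CH(SCH3) → C:2 H:4 S:1
  CH3 → C:1 H:3
Element totals:
  C: 5
  H: 12
  S: 1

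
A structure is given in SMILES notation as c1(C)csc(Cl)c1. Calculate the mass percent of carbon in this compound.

45.29%

Atom tally by fragment:
  thiophene ring core → C:4 H:4 S:1
  (− 2 ring H displaced by substituents)
  + CH3 → C:1 H:3
  + Cl → Cl:1
Element totals:
  C: 5
  H: 5
  Cl: 1
  S: 1
Molecular formula: C5H5ClS.
Molar mass = 132.605 g/mol.
Mass from C: 5 × 12.011 = 60.055 g/mol.
%C = 60.055 / 132.605 × 100 = 45.29%.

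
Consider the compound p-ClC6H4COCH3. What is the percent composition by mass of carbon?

62.16%

Atom tally by fragment:
  benzene ring core → C:6 H:6
  (− 2 ring H displaced by substituents)
  + Cl → Cl:1
  + COCH3 → C:2 H:3 O:1
Element totals:
  C: 8
  H: 7
  Cl: 1
  O: 1
Molecular formula: C8H7ClO.
Molar mass = 154.593 g/mol.
Mass from C: 8 × 12.011 = 96.088 g/mol.
%C = 96.088 / 154.593 × 100 = 62.16%.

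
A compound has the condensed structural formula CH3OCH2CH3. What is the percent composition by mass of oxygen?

26.62%

Atom tally by fragment:
  CH3OCH2 → C:2 H:5 O:1
  CH3 → C:1 H:3
Element totals:
  C: 3
  H: 8
  O: 1
Molecular formula: C3H8O.
Molar mass = 60.096 g/mol.
Mass from O: 1 × 15.999 = 15.999 g/mol.
%O = 15.999 / 60.096 × 100 = 26.62%.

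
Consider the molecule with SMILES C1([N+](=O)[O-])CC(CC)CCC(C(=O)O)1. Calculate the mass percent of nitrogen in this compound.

6.96%

Atom tally by fragment:
  cyclohexane ring core → C:6 H:12
  (− 3 ring H displaced by substituents)
  + NO2 → N:1 O:2
  + C2H5 → C:2 H:5
  + COOH → C:1 H:1 O:2
Element totals:
  C: 9
  H: 15
  N: 1
  O: 4
Molecular formula: C9H15NO4.
Molar mass = 201.222 g/mol.
Mass from N: 1 × 14.007 = 14.007 g/mol.
%N = 14.007 / 201.222 × 100 = 6.96%.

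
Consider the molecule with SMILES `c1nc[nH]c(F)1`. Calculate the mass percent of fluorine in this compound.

22.07%

Atom tally by fragment:
  imidazole ring core → C:3 H:4 N:2
  (− 1 ring H displaced by substituents)
  + F → F:1
Element totals:
  C: 3
  H: 3
  F: 1
  N: 2
Molecular formula: C3H3FN2.
Molar mass = 86.069 g/mol.
Mass from F: 1 × 18.998 = 18.998 g/mol.
%F = 18.998 / 86.069 × 100 = 22.07%.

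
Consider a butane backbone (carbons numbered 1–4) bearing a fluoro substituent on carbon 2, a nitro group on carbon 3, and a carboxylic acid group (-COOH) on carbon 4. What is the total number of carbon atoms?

5

Atom tally by fragment:
  CH3 → C:1 H:3
  CH(F) → C:1 H:1 F:1
  CH(NO2) → C:1 H:1 N:1 O:2
  CH2COOH → C:2 H:3 O:2
Element totals:
  C: 5
  H: 8
  F: 1
  N: 1
  O: 4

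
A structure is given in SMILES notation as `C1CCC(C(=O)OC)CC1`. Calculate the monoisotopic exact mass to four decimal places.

142.0994

Atom tally by fragment:
  cyclohexane ring core → C:6 H:12
  (− 1 ring H displaced by substituents)
  + COOCH3 → C:2 H:3 O:2
Element totals:
  C: 8
  H: 14
  O: 2
Molecular formula: C8H14O2.
  M = 8(12.0) + 14(1.007825) + 2(15.994915)
    = 96.000000 + 14.109550 + 31.989830 = 142.099380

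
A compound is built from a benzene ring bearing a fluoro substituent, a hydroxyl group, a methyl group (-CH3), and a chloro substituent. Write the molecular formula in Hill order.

Atom tally by fragment:
  benzene ring core → C:6 H:6
  (− 4 ring H displaced by substituents)
  + F → F:1
  + OH → O:1 H:1
  + CH3 → C:1 H:3
  + Cl → Cl:1
Element totals:
  C: 7
  H: 6
  Cl: 1
  F: 1
  O: 1

C7H6ClFO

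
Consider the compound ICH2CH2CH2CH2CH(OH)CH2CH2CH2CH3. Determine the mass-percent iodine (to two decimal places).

46.97%

Atom tally by fragment:
  ICH2 → C:1 H:2 I:1
  CH2 → C:1 H:2
  CH2 → C:1 H:2
  CH2 → C:1 H:2
  CH(OH) → C:1 H:2 O:1
  CH2 → C:1 H:2
  CH2 → C:1 H:2
  CH2 → C:1 H:2
  CH3 → C:1 H:3
Element totals:
  C: 9
  H: 19
  I: 1
  O: 1
Molecular formula: C9H19IO.
Molar mass = 270.154 g/mol.
Mass from I: 1 × 126.904 = 126.904 g/mol.
%I = 126.904 / 270.154 × 100 = 46.97%.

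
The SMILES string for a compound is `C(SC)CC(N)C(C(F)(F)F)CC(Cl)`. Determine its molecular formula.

Atom tally by fragment:
  CH3SCH2 → C:2 H:5 S:1
  CH2 → C:1 H:2
  CH(NH2) → C:1 H:3 N:1
  CH(CF3) → C:2 H:1 F:3
  CH2 → C:1 H:2
  CH2Cl → C:1 H:2 Cl:1
Element totals:
  C: 8
  H: 15
  Cl: 1
  F: 3
  N: 1
  S: 1

C8H15ClF3NS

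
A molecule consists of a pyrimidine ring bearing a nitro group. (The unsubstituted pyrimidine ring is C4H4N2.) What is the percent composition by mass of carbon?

Atom tally by fragment:
  pyrimidine ring core → C:4 H:4 N:2
  (− 1 ring H displaced by substituents)
  + NO2 → N:1 O:2
Element totals:
  C: 4
  H: 3
  N: 3
  O: 2
Molecular formula: C4H3N3O2.
Molar mass = 125.087 g/mol.
Mass from C: 4 × 12.011 = 48.044 g/mol.
%C = 48.044 / 125.087 × 100 = 38.41%.

38.41%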